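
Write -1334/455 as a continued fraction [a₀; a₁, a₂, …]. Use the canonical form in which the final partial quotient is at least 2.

Repeatedly divide and take the remainder:
-1334 = -3·455 + 31, so a_0 = -3
455 = 14·31 + 21, so a_1 = 14
31 = 1·21 + 10, so a_2 = 1
21 = 2·10 + 1, so a_3 = 2
10 = 10·1 + 0, so a_4 = 10

[-3; 14, 1, 2, 10]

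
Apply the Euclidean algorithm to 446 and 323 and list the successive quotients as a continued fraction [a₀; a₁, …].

Run the Euclidean algorithm, recording each quotient:
446 ÷ 323 → quotient 1, remainder 123
323 ÷ 123 → quotient 2, remainder 77
123 ÷ 77 → quotient 1, remainder 46
77 ÷ 46 → quotient 1, remainder 31
46 ÷ 31 → quotient 1, remainder 15
31 ÷ 15 → quotient 2, remainder 1
15 ÷ 1 → quotient 15, remainder 0

[1; 2, 1, 1, 1, 2, 15]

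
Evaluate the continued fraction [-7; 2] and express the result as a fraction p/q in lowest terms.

a_0 = -7: -7/1
a_1 = 2: -13/2

-13/2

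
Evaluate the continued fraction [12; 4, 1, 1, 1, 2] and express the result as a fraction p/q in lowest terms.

Compute successive convergents:
a_0 = 12: 12/1
a_1 = 4: 49/4
a_2 = 1: 61/5
a_3 = 1: 110/9
a_4 = 1: 171/14
a_5 = 2: 452/37

452/37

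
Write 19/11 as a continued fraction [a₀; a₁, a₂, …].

19 = 1·11 + 8, so a_0 = 1
11 = 1·8 + 3, so a_1 = 1
8 = 2·3 + 2, so a_2 = 2
3 = 1·2 + 1, so a_3 = 1
2 = 2·1 + 0, so a_4 = 2

[1; 1, 2, 1, 2]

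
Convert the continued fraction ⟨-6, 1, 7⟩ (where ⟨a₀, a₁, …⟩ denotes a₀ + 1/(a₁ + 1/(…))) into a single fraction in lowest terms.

-41/8

a_0 = -6: -6/1
a_1 = 1: -5/1
a_2 = 7: -41/8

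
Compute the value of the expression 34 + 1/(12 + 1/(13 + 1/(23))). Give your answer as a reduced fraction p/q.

123482/3623

a_0 = 34: 34/1
a_1 = 12: 409/12
a_2 = 13: 5351/157
a_3 = 23: 123482/3623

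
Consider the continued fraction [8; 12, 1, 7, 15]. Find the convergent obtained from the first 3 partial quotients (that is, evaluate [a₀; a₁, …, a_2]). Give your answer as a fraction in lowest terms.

105/13

a_0 = 8: 8/1
a_1 = 12: 97/12
a_2 = 1: 105/13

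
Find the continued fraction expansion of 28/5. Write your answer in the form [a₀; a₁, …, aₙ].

28 ÷ 5 → quotient 5, remainder 3
5 ÷ 3 → quotient 1, remainder 2
3 ÷ 2 → quotient 1, remainder 1
2 ÷ 1 → quotient 2, remainder 0

[5; 1, 1, 2]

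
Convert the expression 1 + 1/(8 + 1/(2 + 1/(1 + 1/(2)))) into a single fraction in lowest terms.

75/67

Work from the innermost term outward:
Start with 2.
1 + 1/(2/1) = 1 + 1/2 = 3/2
2 + 1/(3/2) = 2 + 2/3 = 8/3
8 + 1/(8/3) = 8 + 3/8 = 67/8
1 + 1/(67/8) = 1 + 8/67 = 75/67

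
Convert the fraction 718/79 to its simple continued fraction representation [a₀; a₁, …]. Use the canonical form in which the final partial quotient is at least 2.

718 ÷ 79 → quotient 9, remainder 7
79 ÷ 7 → quotient 11, remainder 2
7 ÷ 2 → quotient 3, remainder 1
2 ÷ 1 → quotient 2, remainder 0

[9; 11, 3, 2]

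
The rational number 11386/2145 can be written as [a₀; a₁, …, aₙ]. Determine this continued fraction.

[5; 3, 4, 12, 2, 6]

11386 = 5·2145 + 661, so a_0 = 5
2145 = 3·661 + 162, so a_1 = 3
661 = 4·162 + 13, so a_2 = 4
162 = 12·13 + 6, so a_3 = 12
13 = 2·6 + 1, so a_4 = 2
6 = 6·1 + 0, so a_5 = 6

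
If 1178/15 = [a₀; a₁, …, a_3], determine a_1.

1178 ÷ 15 → quotient 78, remainder 8
15 ÷ 8 → quotient 1, remainder 7

1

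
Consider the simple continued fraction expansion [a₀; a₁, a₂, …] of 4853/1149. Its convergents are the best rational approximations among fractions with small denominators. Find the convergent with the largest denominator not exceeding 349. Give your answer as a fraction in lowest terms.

List convergents until the denominator exceeds the bound:
a_0 = 4: 4/1  (≤ bound)
a_1 = 4: 17/4  (≤ bound)
a_2 = 2: 38/9  (≤ bound)
a_3 = 8: 321/76  (≤ bound)
a_4 = 15: 4853/1149  (> 349, stop)

321/76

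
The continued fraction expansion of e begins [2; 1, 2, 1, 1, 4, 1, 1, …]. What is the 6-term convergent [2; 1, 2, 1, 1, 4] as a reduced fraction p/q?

87/32

Build up convergents one term at a time:
a_0 = 2: 2/1
a_1 = 1: 3/1
a_2 = 2: 8/3
a_3 = 1: 11/4
a_4 = 1: 19/7
a_5 = 4: 87/32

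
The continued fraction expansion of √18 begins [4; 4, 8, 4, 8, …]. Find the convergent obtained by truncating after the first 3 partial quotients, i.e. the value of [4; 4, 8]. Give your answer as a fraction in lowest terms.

140/33

Start with 8.
4 + 1/(8/1) = 4 + 1/8 = 33/8
4 + 1/(33/8) = 4 + 8/33 = 140/33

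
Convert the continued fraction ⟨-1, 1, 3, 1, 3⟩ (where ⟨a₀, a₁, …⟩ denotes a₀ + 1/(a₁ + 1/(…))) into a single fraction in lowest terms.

-4/19

Collapse the nested fraction from the inside out:
Start with 3.
1 + 1/(3/1) = 1 + 1/3 = 4/3
3 + 1/(4/3) = 3 + 3/4 = 15/4
1 + 1/(15/4) = 1 + 4/15 = 19/15
-1 + 1/(19/15) = -1 + 15/19 = -4/19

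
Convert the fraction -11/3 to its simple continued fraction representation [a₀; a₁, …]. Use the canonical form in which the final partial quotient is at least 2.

[-4; 3]

-11 ÷ 3 → quotient -4, remainder 1
3 ÷ 1 → quotient 3, remainder 0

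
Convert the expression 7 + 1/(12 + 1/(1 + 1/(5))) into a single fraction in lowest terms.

Starting at the tail and folding back:
Start with 5.
1 + 1/(5/1) = 1 + 1/5 = 6/5
12 + 1/(6/5) = 12 + 5/6 = 77/6
7 + 1/(77/6) = 7 + 6/77 = 545/77

545/77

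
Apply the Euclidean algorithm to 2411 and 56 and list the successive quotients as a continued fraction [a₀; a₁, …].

Repeatedly divide and take the remainder:
⌊2411/56⌋ = 43, remainder 3
⌊56/3⌋ = 18, remainder 2
⌊3/2⌋ = 1, remainder 1
⌊2/1⌋ = 2, remainder 0

[43; 18, 1, 2]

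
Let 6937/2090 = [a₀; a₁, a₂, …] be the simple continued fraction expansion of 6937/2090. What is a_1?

3

Apply division with remainder until the remainder is 0:
6937 = 3·2090 + 667, so a_0 = 3
2090 = 3·667 + 89, so a_1 = 3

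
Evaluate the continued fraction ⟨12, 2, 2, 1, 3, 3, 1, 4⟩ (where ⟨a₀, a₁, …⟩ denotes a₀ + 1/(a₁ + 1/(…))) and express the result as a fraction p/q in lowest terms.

6572/529

a_0 = 12: 12/1
a_1 = 2: 25/2
a_2 = 2: 62/5
a_3 = 1: 87/7
a_4 = 3: 323/26
a_5 = 3: 1056/85
a_6 = 1: 1379/111
a_7 = 4: 6572/529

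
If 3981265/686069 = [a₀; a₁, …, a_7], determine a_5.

55

Apply division with remainder until the remainder is 0:
⌊3981265/686069⌋ = 5, remainder 550920
⌊686069/550920⌋ = 1, remainder 135149
⌊550920/135149⌋ = 4, remainder 10324
⌊135149/10324⌋ = 13, remainder 937
⌊10324/937⌋ = 11, remainder 17
⌊937/17⌋ = 55, remainder 2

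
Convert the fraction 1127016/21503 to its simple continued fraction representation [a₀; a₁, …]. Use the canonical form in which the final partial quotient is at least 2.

[52; 2, 2, 2, 1, 12, 14, 7]

1127016 = 52·21503 + 8860, so a_0 = 52
21503 = 2·8860 + 3783, so a_1 = 2
8860 = 2·3783 + 1294, so a_2 = 2
3783 = 2·1294 + 1195, so a_3 = 2
1294 = 1·1195 + 99, so a_4 = 1
1195 = 12·99 + 7, so a_5 = 12
99 = 14·7 + 1, so a_6 = 14
7 = 7·1 + 0, so a_7 = 7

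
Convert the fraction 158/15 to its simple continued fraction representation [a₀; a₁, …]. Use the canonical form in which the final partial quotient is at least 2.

[10; 1, 1, 7]

158 = 10·15 + 8, so a_0 = 10
15 = 1·8 + 7, so a_1 = 1
8 = 1·7 + 1, so a_2 = 1
7 = 7·1 + 0, so a_3 = 7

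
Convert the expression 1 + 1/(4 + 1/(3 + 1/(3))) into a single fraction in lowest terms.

Start with 3.
3 + 1/(3/1) = 3 + 1/3 = 10/3
4 + 1/(10/3) = 4 + 3/10 = 43/10
1 + 1/(43/10) = 1 + 10/43 = 53/43

53/43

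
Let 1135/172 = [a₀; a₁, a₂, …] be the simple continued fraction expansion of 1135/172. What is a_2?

1

Apply division with remainder until the remainder is 0:
1135 ÷ 172 → quotient 6, remainder 103
172 ÷ 103 → quotient 1, remainder 69
103 ÷ 69 → quotient 1, remainder 34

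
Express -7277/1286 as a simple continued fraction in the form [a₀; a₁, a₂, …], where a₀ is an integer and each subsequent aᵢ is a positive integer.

[-6; 2, 1, 13, 6, 5]

Apply division with remainder until the remainder is 0:
-7277 = -6·1286 + 439, so a_0 = -6
1286 = 2·439 + 408, so a_1 = 2
439 = 1·408 + 31, so a_2 = 1
408 = 13·31 + 5, so a_3 = 13
31 = 6·5 + 1, so a_4 = 6
5 = 5·1 + 0, so a_5 = 5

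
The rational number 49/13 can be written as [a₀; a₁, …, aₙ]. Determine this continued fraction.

Run the Euclidean algorithm, recording each quotient:
⌊49/13⌋ = 3, remainder 10
⌊13/10⌋ = 1, remainder 3
⌊10/3⌋ = 3, remainder 1
⌊3/1⌋ = 3, remainder 0

[3; 1, 3, 3]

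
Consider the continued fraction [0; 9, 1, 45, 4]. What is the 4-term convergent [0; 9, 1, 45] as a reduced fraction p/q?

46/459

Work from the innermost term outward:
Start with 45.
1 + 1/(45/1) = 1 + 1/45 = 46/45
9 + 1/(46/45) = 9 + 45/46 = 459/46
0 + 1/(459/46) = 0 + 46/459 = 46/459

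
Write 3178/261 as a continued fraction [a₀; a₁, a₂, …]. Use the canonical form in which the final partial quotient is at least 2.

3178 ÷ 261 → quotient 12, remainder 46
261 ÷ 46 → quotient 5, remainder 31
46 ÷ 31 → quotient 1, remainder 15
31 ÷ 15 → quotient 2, remainder 1
15 ÷ 1 → quotient 15, remainder 0

[12; 5, 1, 2, 15]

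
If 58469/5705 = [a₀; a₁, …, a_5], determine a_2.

Apply division with remainder until the remainder is 0:
58469 ÷ 5705 → quotient 10, remainder 1419
5705 ÷ 1419 → quotient 4, remainder 29
1419 ÷ 29 → quotient 48, remainder 27

48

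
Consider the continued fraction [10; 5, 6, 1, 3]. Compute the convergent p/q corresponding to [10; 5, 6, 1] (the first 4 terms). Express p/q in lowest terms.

367/36

Build up convergents one term at a time:
a_0 = 10: 10/1
a_1 = 5: 51/5
a_2 = 6: 316/31
a_3 = 1: 367/36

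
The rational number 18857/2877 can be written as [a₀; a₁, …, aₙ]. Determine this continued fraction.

[6; 1, 1, 4, 10, 2, 3, 4]

Run the Euclidean algorithm, recording each quotient:
18857 = 6·2877 + 1595, so a_0 = 6
2877 = 1·1595 + 1282, so a_1 = 1
1595 = 1·1282 + 313, so a_2 = 1
1282 = 4·313 + 30, so a_3 = 4
313 = 10·30 + 13, so a_4 = 10
30 = 2·13 + 4, so a_5 = 2
13 = 3·4 + 1, so a_6 = 3
4 = 4·1 + 0, so a_7 = 4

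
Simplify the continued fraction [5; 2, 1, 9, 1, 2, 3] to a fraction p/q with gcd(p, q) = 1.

Start with 3.
2 + 1/(3/1) = 2 + 1/3 = 7/3
1 + 1/(7/3) = 1 + 3/7 = 10/7
9 + 1/(10/7) = 9 + 7/10 = 97/10
1 + 1/(97/10) = 1 + 10/97 = 107/97
2 + 1/(107/97) = 2 + 97/107 = 311/107
5 + 1/(311/107) = 5 + 107/311 = 1662/311

1662/311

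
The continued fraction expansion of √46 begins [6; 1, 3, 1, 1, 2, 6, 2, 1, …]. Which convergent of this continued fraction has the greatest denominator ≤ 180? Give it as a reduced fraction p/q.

a_0 = 6: 6/1  (≤ bound)
a_1 = 1: 7/1  (≤ bound)
a_2 = 3: 27/4  (≤ bound)
a_3 = 1: 34/5  (≤ bound)
a_4 = 1: 61/9  (≤ bound)
a_5 = 2: 156/23  (≤ bound)
a_6 = 6: 997/147  (≤ bound)
a_7 = 2: 2150/317  (> 180, stop)

997/147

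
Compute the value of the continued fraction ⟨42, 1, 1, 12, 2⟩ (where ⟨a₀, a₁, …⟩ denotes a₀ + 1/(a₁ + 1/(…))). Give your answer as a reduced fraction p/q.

2211/52

Start with 2.
12 + 1/(2/1) = 12 + 1/2 = 25/2
1 + 1/(25/2) = 1 + 2/25 = 27/25
1 + 1/(27/25) = 1 + 25/27 = 52/27
42 + 1/(52/27) = 42 + 27/52 = 2211/52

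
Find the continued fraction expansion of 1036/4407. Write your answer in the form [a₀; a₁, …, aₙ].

Apply division with remainder until the remainder is 0:
⌊1036/4407⌋ = 0, remainder 1036
⌊4407/1036⌋ = 4, remainder 263
⌊1036/263⌋ = 3, remainder 247
⌊263/247⌋ = 1, remainder 16
⌊247/16⌋ = 15, remainder 7
⌊16/7⌋ = 2, remainder 2
⌊7/2⌋ = 3, remainder 1
⌊2/1⌋ = 2, remainder 0

[0; 4, 3, 1, 15, 2, 3, 2]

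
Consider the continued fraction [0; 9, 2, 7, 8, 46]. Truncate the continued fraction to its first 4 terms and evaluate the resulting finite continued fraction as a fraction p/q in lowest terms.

a_0 = 0: 0/1
a_1 = 9: 1/9
a_2 = 2: 2/19
a_3 = 7: 15/142

15/142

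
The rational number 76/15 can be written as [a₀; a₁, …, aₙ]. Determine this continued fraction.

76 ÷ 15 → quotient 5, remainder 1
15 ÷ 1 → quotient 15, remainder 0

[5; 15]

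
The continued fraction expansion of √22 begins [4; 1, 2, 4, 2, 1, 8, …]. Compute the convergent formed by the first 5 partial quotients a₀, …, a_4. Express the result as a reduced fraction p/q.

136/29

Start with 2.
4 + 1/(2/1) = 4 + 1/2 = 9/2
2 + 1/(9/2) = 2 + 2/9 = 20/9
1 + 1/(20/9) = 1 + 9/20 = 29/20
4 + 1/(29/20) = 4 + 20/29 = 136/29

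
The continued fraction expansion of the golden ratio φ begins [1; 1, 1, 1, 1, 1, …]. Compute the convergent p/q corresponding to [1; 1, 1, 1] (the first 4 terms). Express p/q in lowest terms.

5/3

Start with 1.
1 + 1/(1/1) = 1 + 1/1 = 2/1
1 + 1/(2/1) = 1 + 1/2 = 3/2
1 + 1/(3/2) = 1 + 2/3 = 5/3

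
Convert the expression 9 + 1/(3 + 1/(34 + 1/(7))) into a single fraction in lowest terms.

6755/724

Compute successive convergents:
a_0 = 9: 9/1
a_1 = 3: 28/3
a_2 = 34: 961/103
a_3 = 7: 6755/724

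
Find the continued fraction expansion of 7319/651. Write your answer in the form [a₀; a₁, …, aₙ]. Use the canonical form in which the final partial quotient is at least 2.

[11; 4, 8, 3, 6]

7319 ÷ 651 → quotient 11, remainder 158
651 ÷ 158 → quotient 4, remainder 19
158 ÷ 19 → quotient 8, remainder 6
19 ÷ 6 → quotient 3, remainder 1
6 ÷ 1 → quotient 6, remainder 0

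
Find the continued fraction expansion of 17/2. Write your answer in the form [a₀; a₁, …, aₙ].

17 = 8·2 + 1, so a_0 = 8
2 = 2·1 + 0, so a_1 = 2

[8; 2]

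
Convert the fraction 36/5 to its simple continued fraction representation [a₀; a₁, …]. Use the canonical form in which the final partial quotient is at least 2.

[7; 5]

36 ÷ 5 → quotient 7, remainder 1
5 ÷ 1 → quotient 5, remainder 0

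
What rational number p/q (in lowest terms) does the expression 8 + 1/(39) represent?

a_0 = 8: 8/1
a_1 = 39: 313/39

313/39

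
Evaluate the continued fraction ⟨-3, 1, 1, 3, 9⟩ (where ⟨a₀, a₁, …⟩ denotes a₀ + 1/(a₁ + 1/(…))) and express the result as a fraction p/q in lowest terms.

Start with 9.
3 + 1/(9/1) = 3 + 1/9 = 28/9
1 + 1/(28/9) = 1 + 9/28 = 37/28
1 + 1/(37/28) = 1 + 28/37 = 65/37
-3 + 1/(65/37) = -3 + 37/65 = -158/65

-158/65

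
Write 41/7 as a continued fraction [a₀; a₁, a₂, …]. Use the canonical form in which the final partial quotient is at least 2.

[5; 1, 6]

Run the Euclidean algorithm, recording each quotient:
41 ÷ 7 → quotient 5, remainder 6
7 ÷ 6 → quotient 1, remainder 1
6 ÷ 1 → quotient 6, remainder 0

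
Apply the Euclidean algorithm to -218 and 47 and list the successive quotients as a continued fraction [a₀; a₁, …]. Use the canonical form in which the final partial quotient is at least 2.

Apply division with remainder until the remainder is 0:
-218 ÷ 47 → quotient -5, remainder 17
47 ÷ 17 → quotient 2, remainder 13
17 ÷ 13 → quotient 1, remainder 4
13 ÷ 4 → quotient 3, remainder 1
4 ÷ 1 → quotient 4, remainder 0

[-5; 2, 1, 3, 4]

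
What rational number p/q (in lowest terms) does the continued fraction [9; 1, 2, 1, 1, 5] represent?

379/39

a_0 = 9: 9/1
a_1 = 1: 10/1
a_2 = 2: 29/3
a_3 = 1: 39/4
a_4 = 1: 68/7
a_5 = 5: 379/39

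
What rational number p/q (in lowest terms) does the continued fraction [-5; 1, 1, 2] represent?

-22/5

a_0 = -5: -5/1
a_1 = 1: -4/1
a_2 = 1: -9/2
a_3 = 2: -22/5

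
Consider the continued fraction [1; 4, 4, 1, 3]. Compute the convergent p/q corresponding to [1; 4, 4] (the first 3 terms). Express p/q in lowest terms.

21/17

Use the convergent recurrence hₖ = aₖ·hₖ₋₁ + hₖ₋₂ (and likewise for the denominators kₖ):
a_0 = 1: 1/1
a_1 = 4: 5/4
a_2 = 4: 21/17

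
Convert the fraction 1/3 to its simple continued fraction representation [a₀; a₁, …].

⌊1/3⌋ = 0, remainder 1
⌊3/1⌋ = 3, remainder 0

[0; 3]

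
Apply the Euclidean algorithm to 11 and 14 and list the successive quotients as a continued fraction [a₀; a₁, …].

[0; 1, 3, 1, 2]

⌊11/14⌋ = 0, remainder 11
⌊14/11⌋ = 1, remainder 3
⌊11/3⌋ = 3, remainder 2
⌊3/2⌋ = 1, remainder 1
⌊2/1⌋ = 2, remainder 0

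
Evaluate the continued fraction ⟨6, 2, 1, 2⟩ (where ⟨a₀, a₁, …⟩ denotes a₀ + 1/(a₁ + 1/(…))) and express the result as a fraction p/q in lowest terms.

Starting at the tail and folding back:
Start with 2.
1 + 1/(2/1) = 1 + 1/2 = 3/2
2 + 1/(3/2) = 2 + 2/3 = 8/3
6 + 1/(8/3) = 6 + 3/8 = 51/8

51/8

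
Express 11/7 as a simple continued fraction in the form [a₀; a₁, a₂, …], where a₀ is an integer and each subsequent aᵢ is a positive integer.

[1; 1, 1, 3]

11 ÷ 7 → quotient 1, remainder 4
7 ÷ 4 → quotient 1, remainder 3
4 ÷ 3 → quotient 1, remainder 1
3 ÷ 1 → quotient 3, remainder 0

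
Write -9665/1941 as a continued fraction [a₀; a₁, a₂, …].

[-5; 48, 1, 1, 9, 2]

-9665 ÷ 1941 → quotient -5, remainder 40
1941 ÷ 40 → quotient 48, remainder 21
40 ÷ 21 → quotient 1, remainder 19
21 ÷ 19 → quotient 1, remainder 2
19 ÷ 2 → quotient 9, remainder 1
2 ÷ 1 → quotient 2, remainder 0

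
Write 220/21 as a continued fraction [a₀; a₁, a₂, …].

Apply division with remainder until the remainder is 0:
220 = 10·21 + 10, so a_0 = 10
21 = 2·10 + 1, so a_1 = 2
10 = 10·1 + 0, so a_2 = 10

[10; 2, 10]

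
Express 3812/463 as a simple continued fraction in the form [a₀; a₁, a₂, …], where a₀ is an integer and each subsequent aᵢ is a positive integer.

Apply division with remainder until the remainder is 0:
⌊3812/463⌋ = 8, remainder 108
⌊463/108⌋ = 4, remainder 31
⌊108/31⌋ = 3, remainder 15
⌊31/15⌋ = 2, remainder 1
⌊15/1⌋ = 15, remainder 0

[8; 4, 3, 2, 15]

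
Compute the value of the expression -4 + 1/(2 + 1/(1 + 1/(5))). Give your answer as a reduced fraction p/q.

-62/17

Start with 5.
1 + 1/(5/1) = 1 + 1/5 = 6/5
2 + 1/(6/5) = 2 + 5/6 = 17/6
-4 + 1/(17/6) = -4 + 6/17 = -62/17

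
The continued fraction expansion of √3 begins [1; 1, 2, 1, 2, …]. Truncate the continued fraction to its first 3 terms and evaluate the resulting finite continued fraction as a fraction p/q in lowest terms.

5/3

Starting at the tail and folding back:
Start with 2.
1 + 1/(2/1) = 1 + 1/2 = 3/2
1 + 1/(3/2) = 1 + 2/3 = 5/3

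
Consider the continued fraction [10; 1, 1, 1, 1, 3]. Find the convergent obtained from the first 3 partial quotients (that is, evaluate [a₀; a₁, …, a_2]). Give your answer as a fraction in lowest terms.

a_0 = 10: 10/1
a_1 = 1: 11/1
a_2 = 1: 21/2

21/2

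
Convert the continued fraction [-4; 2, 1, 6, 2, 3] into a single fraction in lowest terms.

a_0 = -4: -4/1
a_1 = 2: -7/2
a_2 = 1: -11/3
a_3 = 6: -73/20
a_4 = 2: -157/43
a_5 = 3: -544/149

-544/149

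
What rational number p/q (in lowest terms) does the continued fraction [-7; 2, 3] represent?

-46/7

a_0 = -7: -7/1
a_1 = 2: -13/2
a_2 = 3: -46/7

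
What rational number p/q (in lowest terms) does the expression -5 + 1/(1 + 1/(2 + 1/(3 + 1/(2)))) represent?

-99/23

Start with 2.
3 + 1/(2/1) = 3 + 1/2 = 7/2
2 + 1/(7/2) = 2 + 2/7 = 16/7
1 + 1/(16/7) = 1 + 7/16 = 23/16
-5 + 1/(23/16) = -5 + 16/23 = -99/23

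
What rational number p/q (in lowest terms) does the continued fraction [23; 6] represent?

a_0 = 23: 23/1
a_1 = 6: 139/6

139/6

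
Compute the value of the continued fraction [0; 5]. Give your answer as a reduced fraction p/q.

1/5

a_0 = 0: 0/1
a_1 = 5: 1/5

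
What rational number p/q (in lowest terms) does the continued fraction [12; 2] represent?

25/2

Start with 2.
12 + 1/(2/1) = 12 + 1/2 = 25/2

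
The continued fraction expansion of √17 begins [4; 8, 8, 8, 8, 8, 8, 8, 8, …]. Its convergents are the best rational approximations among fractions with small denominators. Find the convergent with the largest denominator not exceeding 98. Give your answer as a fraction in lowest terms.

268/65

a_0 = 4: 4/1  (≤ bound)
a_1 = 8: 33/8  (≤ bound)
a_2 = 8: 268/65  (≤ bound)
a_3 = 8: 2177/528  (> 98, stop)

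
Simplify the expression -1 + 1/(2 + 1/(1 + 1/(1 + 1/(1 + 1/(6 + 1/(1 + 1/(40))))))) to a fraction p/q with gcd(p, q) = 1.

Use the convergent recurrence hₖ = aₖ·hₖ₋₁ + hₖ₋₂ (and likewise for the denominators kₖ):
a_0 = -1: -1/1
a_1 = 2: -1/2
a_2 = 1: -2/3
a_3 = 1: -3/5
a_4 = 1: -5/8
a_5 = 6: -33/53
a_6 = 1: -38/61
a_7 = 40: -1553/2493

-1553/2493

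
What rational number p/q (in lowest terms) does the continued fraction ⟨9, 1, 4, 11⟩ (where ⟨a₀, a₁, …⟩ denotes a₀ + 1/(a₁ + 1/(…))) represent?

549/56

Start with 11.
4 + 1/(11/1) = 4 + 1/11 = 45/11
1 + 1/(45/11) = 1 + 11/45 = 56/45
9 + 1/(56/45) = 9 + 45/56 = 549/56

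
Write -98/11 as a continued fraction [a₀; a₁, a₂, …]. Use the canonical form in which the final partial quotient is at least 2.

[-9; 11]

⌊-98/11⌋ = -9, remainder 1
⌊11/1⌋ = 11, remainder 0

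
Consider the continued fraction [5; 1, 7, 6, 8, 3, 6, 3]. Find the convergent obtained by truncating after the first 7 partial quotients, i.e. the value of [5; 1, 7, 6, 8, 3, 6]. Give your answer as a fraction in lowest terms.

Use the convergent recurrence hₖ = aₖ·hₖ₋₁ + hₖ₋₂ (and likewise for the denominators kₖ):
a_0 = 5: 5/1
a_1 = 1: 6/1
a_2 = 7: 47/8
a_3 = 6: 288/49
a_4 = 8: 2351/400
a_5 = 3: 7341/1249
a_6 = 6: 46397/7894

46397/7894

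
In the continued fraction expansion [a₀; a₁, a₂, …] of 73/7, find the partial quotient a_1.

2

⌊73/7⌋ = 10, remainder 3
⌊7/3⌋ = 2, remainder 1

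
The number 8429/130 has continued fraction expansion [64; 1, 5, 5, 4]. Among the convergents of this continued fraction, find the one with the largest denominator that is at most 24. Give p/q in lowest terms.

a_0 = 64: 64/1  (≤ bound)
a_1 = 1: 65/1  (≤ bound)
a_2 = 5: 389/6  (≤ bound)
a_3 = 5: 2010/31  (> 24, stop)

389/6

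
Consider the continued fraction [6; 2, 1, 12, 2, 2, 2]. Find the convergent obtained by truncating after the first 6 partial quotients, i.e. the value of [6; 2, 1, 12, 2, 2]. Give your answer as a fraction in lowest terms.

1243/196

Starting at the tail and folding back:
Start with 2.
2 + 1/(2/1) = 2 + 1/2 = 5/2
12 + 1/(5/2) = 12 + 2/5 = 62/5
1 + 1/(62/5) = 1 + 5/62 = 67/62
2 + 1/(67/62) = 2 + 62/67 = 196/67
6 + 1/(196/67) = 6 + 67/196 = 1243/196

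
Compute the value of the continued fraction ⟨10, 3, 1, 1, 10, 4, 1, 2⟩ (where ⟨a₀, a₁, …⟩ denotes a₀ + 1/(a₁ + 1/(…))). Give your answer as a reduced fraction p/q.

Start with 2.
1 + 1/(2/1) = 1 + 1/2 = 3/2
4 + 1/(3/2) = 4 + 2/3 = 14/3
10 + 1/(14/3) = 10 + 3/14 = 143/14
1 + 1/(143/14) = 1 + 14/143 = 157/143
1 + 1/(157/143) = 1 + 143/157 = 300/157
3 + 1/(300/157) = 3 + 157/300 = 1057/300
10 + 1/(1057/300) = 10 + 300/1057 = 10870/1057

10870/1057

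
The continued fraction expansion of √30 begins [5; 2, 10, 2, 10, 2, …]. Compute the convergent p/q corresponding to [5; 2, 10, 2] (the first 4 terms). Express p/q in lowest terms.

Collapse the nested fraction from the inside out:
Start with 2.
10 + 1/(2/1) = 10 + 1/2 = 21/2
2 + 1/(21/2) = 2 + 2/21 = 44/21
5 + 1/(44/21) = 5 + 21/44 = 241/44

241/44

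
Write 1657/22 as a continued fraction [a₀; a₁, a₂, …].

Run the Euclidean algorithm, recording each quotient:
⌊1657/22⌋ = 75, remainder 7
⌊22/7⌋ = 3, remainder 1
⌊7/1⌋ = 7, remainder 0

[75; 3, 7]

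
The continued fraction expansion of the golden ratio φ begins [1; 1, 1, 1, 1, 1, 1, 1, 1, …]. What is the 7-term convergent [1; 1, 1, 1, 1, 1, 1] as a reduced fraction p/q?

21/13

Work from the innermost term outward:
Start with 1.
1 + 1/(1/1) = 1 + 1/1 = 2/1
1 + 1/(2/1) = 1 + 1/2 = 3/2
1 + 1/(3/2) = 1 + 2/3 = 5/3
1 + 1/(5/3) = 1 + 3/5 = 8/5
1 + 1/(8/5) = 1 + 5/8 = 13/8
1 + 1/(13/8) = 1 + 8/13 = 21/13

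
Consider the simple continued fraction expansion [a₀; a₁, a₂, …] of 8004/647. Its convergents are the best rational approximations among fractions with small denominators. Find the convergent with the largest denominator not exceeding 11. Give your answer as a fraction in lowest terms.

99/8

a_0 = 12: 12/1  (≤ bound)
a_1 = 2: 25/2  (≤ bound)
a_2 = 1: 37/3  (≤ bound)
a_3 = 2: 99/8  (≤ bound)
a_4 = 3: 334/27  (> 11, stop)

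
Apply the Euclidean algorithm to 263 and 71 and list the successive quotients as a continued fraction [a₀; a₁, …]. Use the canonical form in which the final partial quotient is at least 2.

263 = 3·71 + 50, so a_0 = 3
71 = 1·50 + 21, so a_1 = 1
50 = 2·21 + 8, so a_2 = 2
21 = 2·8 + 5, so a_3 = 2
8 = 1·5 + 3, so a_4 = 1
5 = 1·3 + 2, so a_5 = 1
3 = 1·2 + 1, so a_6 = 1
2 = 2·1 + 0, so a_7 = 2

[3; 1, 2, 2, 1, 1, 1, 2]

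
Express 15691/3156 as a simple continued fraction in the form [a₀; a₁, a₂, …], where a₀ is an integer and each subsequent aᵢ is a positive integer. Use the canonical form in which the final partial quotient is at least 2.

[4; 1, 34, 2, 5, 1, 6]

⌊15691/3156⌋ = 4, remainder 3067
⌊3156/3067⌋ = 1, remainder 89
⌊3067/89⌋ = 34, remainder 41
⌊89/41⌋ = 2, remainder 7
⌊41/7⌋ = 5, remainder 6
⌊7/6⌋ = 1, remainder 1
⌊6/1⌋ = 6, remainder 0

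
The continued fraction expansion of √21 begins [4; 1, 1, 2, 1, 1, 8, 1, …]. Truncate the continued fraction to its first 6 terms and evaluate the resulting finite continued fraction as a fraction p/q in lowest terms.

Work from the innermost term outward:
Start with 1.
1 + 1/(1/1) = 1 + 1/1 = 2/1
2 + 1/(2/1) = 2 + 1/2 = 5/2
1 + 1/(5/2) = 1 + 2/5 = 7/5
1 + 1/(7/5) = 1 + 5/7 = 12/7
4 + 1/(12/7) = 4 + 7/12 = 55/12

55/12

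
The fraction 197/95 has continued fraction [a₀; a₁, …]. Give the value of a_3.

1

Run the Euclidean algorithm, recording each quotient:
⌊197/95⌋ = 2, remainder 7
⌊95/7⌋ = 13, remainder 4
⌊7/4⌋ = 1, remainder 3
⌊4/3⌋ = 1, remainder 1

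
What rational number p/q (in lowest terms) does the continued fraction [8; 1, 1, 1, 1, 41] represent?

Start with 41.
1 + 1/(41/1) = 1 + 1/41 = 42/41
1 + 1/(42/41) = 1 + 41/42 = 83/42
1 + 1/(83/42) = 1 + 42/83 = 125/83
1 + 1/(125/83) = 1 + 83/125 = 208/125
8 + 1/(208/125) = 8 + 125/208 = 1789/208

1789/208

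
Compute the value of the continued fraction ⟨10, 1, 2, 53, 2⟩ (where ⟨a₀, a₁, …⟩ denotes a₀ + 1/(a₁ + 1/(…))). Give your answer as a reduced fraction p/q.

3446/323

a_0 = 10: 10/1
a_1 = 1: 11/1
a_2 = 2: 32/3
a_3 = 53: 1707/160
a_4 = 2: 3446/323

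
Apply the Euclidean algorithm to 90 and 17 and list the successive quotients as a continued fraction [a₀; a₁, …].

Apply division with remainder until the remainder is 0:
⌊90/17⌋ = 5, remainder 5
⌊17/5⌋ = 3, remainder 2
⌊5/2⌋ = 2, remainder 1
⌊2/1⌋ = 2, remainder 0

[5; 3, 2, 2]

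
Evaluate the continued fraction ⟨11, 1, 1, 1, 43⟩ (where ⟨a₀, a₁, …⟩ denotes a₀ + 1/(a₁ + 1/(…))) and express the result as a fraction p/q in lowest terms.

a_0 = 11: 11/1
a_1 = 1: 12/1
a_2 = 1: 23/2
a_3 = 1: 35/3
a_4 = 43: 1528/131

1528/131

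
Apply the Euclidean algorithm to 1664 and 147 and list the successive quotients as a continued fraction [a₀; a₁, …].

⌊1664/147⌋ = 11, remainder 47
⌊147/47⌋ = 3, remainder 6
⌊47/6⌋ = 7, remainder 5
⌊6/5⌋ = 1, remainder 1
⌊5/1⌋ = 5, remainder 0

[11; 3, 7, 1, 5]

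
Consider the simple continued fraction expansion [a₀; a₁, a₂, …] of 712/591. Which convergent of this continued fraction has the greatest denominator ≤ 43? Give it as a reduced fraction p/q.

47/39

a_0 = 1: 1/1  (≤ bound)
a_1 = 4: 5/4  (≤ bound)
a_2 = 1: 6/5  (≤ bound)
a_3 = 7: 47/39  (≤ bound)
a_4 = 1: 53/44  (> 43, stop)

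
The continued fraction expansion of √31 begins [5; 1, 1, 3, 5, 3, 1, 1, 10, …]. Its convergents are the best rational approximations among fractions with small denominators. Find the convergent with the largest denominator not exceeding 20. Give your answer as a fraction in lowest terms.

a_0 = 5: 5/1  (≤ bound)
a_1 = 1: 6/1  (≤ bound)
a_2 = 1: 11/2  (≤ bound)
a_3 = 3: 39/7  (≤ bound)
a_4 = 5: 206/37  (> 20, stop)

39/7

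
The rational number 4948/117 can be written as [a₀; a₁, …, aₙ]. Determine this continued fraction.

[42; 3, 2, 3, 1, 3]

⌊4948/117⌋ = 42, remainder 34
⌊117/34⌋ = 3, remainder 15
⌊34/15⌋ = 2, remainder 4
⌊15/4⌋ = 3, remainder 3
⌊4/3⌋ = 1, remainder 1
⌊3/1⌋ = 3, remainder 0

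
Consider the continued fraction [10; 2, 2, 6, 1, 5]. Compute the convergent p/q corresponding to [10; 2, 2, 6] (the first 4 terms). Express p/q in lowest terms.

Build up convergents one term at a time:
a_0 = 10: 10/1
a_1 = 2: 21/2
a_2 = 2: 52/5
a_3 = 6: 333/32

333/32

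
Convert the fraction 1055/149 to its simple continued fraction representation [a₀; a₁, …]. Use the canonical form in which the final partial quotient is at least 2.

[7; 12, 2, 2, 2]

1055 ÷ 149 → quotient 7, remainder 12
149 ÷ 12 → quotient 12, remainder 5
12 ÷ 5 → quotient 2, remainder 2
5 ÷ 2 → quotient 2, remainder 1
2 ÷ 1 → quotient 2, remainder 0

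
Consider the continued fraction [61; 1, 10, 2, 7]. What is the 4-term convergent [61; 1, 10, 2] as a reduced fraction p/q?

1424/23

a_0 = 61: 61/1
a_1 = 1: 62/1
a_2 = 10: 681/11
a_3 = 2: 1424/23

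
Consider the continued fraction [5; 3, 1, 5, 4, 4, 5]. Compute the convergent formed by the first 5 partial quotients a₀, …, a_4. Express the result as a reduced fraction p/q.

a_0 = 5: 5/1
a_1 = 3: 16/3
a_2 = 1: 21/4
a_3 = 5: 121/23
a_4 = 4: 505/96

505/96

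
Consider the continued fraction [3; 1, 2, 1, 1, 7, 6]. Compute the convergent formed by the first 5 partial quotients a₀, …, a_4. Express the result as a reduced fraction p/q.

26/7

Build up convergents one term at a time:
a_0 = 3: 3/1
a_1 = 1: 4/1
a_2 = 2: 11/3
a_3 = 1: 15/4
a_4 = 1: 26/7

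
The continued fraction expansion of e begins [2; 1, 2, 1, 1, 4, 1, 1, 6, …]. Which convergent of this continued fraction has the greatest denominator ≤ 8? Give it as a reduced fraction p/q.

List convergents until the denominator exceeds the bound:
a_0 = 2: 2/1  (≤ bound)
a_1 = 1: 3/1  (≤ bound)
a_2 = 2: 8/3  (≤ bound)
a_3 = 1: 11/4  (≤ bound)
a_4 = 1: 19/7  (≤ bound)
a_5 = 4: 87/32  (> 8, stop)

19/7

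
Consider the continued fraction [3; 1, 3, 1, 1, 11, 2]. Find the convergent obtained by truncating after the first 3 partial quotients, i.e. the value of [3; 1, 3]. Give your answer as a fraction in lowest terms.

Collapse the nested fraction from the inside out:
Start with 3.
1 + 1/(3/1) = 1 + 1/3 = 4/3
3 + 1/(4/3) = 3 + 3/4 = 15/4

15/4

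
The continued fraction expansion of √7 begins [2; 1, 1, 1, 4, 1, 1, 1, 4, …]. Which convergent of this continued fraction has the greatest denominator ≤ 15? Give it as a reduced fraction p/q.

37/14

List convergents until the denominator exceeds the bound:
a_0 = 2: 2/1  (≤ bound)
a_1 = 1: 3/1  (≤ bound)
a_2 = 1: 5/2  (≤ bound)
a_3 = 1: 8/3  (≤ bound)
a_4 = 4: 37/14  (≤ bound)
a_5 = 1: 45/17  (> 15, stop)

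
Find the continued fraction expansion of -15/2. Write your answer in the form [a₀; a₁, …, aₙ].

-15 ÷ 2 → quotient -8, remainder 1
2 ÷ 1 → quotient 2, remainder 0

[-8; 2]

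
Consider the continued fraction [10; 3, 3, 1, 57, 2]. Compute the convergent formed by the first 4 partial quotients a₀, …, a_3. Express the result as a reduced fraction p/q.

134/13

a_0 = 10: 10/1
a_1 = 3: 31/3
a_2 = 3: 103/10
a_3 = 1: 134/13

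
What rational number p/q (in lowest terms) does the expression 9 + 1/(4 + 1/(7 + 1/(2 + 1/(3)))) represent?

a_0 = 9: 9/1
a_1 = 4: 37/4
a_2 = 7: 268/29
a_3 = 2: 573/62
a_4 = 3: 1987/215

1987/215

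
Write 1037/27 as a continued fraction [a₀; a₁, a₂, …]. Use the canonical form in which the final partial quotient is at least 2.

⌊1037/27⌋ = 38, remainder 11
⌊27/11⌋ = 2, remainder 5
⌊11/5⌋ = 2, remainder 1
⌊5/1⌋ = 5, remainder 0

[38; 2, 2, 5]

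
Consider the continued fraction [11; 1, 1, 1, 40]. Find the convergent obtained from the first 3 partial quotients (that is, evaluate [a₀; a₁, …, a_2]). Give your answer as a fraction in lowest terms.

Collapse the nested fraction from the inside out:
Start with 1.
1 + 1/(1/1) = 1 + 1/1 = 2/1
11 + 1/(2/1) = 11 + 1/2 = 23/2

23/2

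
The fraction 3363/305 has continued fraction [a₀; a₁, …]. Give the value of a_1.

Repeatedly divide and take the remainder:
3363 ÷ 305 → quotient 11, remainder 8
305 ÷ 8 → quotient 38, remainder 1

38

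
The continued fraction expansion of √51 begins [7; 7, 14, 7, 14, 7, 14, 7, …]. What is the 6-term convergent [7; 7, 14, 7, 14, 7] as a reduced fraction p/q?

499850/69993

Starting at the tail and folding back:
Start with 7.
14 + 1/(7/1) = 14 + 1/7 = 99/7
7 + 1/(99/7) = 7 + 7/99 = 700/99
14 + 1/(700/99) = 14 + 99/700 = 9899/700
7 + 1/(9899/700) = 7 + 700/9899 = 69993/9899
7 + 1/(69993/9899) = 7 + 9899/69993 = 499850/69993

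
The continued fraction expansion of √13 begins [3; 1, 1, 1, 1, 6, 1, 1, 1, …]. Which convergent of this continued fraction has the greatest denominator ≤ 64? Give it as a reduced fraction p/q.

a_0 = 3: 3/1  (≤ bound)
a_1 = 1: 4/1  (≤ bound)
a_2 = 1: 7/2  (≤ bound)
a_3 = 1: 11/3  (≤ bound)
a_4 = 1: 18/5  (≤ bound)
a_5 = 6: 119/33  (≤ bound)
a_6 = 1: 137/38  (≤ bound)
a_7 = 1: 256/71  (> 64, stop)

137/38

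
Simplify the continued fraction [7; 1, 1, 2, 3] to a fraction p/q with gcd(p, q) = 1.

129/17

Use the convergent recurrence hₖ = aₖ·hₖ₋₁ + hₖ₋₂ (and likewise for the denominators kₖ):
a_0 = 7: 7/1
a_1 = 1: 8/1
a_2 = 1: 15/2
a_3 = 2: 38/5
a_4 = 3: 129/17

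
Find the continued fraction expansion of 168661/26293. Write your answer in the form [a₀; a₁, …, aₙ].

⌊168661/26293⌋ = 6, remainder 10903
⌊26293/10903⌋ = 2, remainder 4487
⌊10903/4487⌋ = 2, remainder 1929
⌊4487/1929⌋ = 2, remainder 629
⌊1929/629⌋ = 3, remainder 42
⌊629/42⌋ = 14, remainder 41
⌊42/41⌋ = 1, remainder 1
⌊41/1⌋ = 41, remainder 0

[6; 2, 2, 2, 3, 14, 1, 41]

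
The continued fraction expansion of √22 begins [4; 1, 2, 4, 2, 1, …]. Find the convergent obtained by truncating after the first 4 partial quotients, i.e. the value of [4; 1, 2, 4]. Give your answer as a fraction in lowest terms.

Use the convergent recurrence hₖ = aₖ·hₖ₋₁ + hₖ₋₂ (and likewise for the denominators kₖ):
a_0 = 4: 4/1
a_1 = 1: 5/1
a_2 = 2: 14/3
a_3 = 4: 61/13

61/13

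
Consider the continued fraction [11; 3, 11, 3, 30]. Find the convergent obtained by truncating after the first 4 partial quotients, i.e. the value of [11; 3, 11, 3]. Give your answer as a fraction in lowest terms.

1189/105

Build up convergents one term at a time:
a_0 = 11: 11/1
a_1 = 3: 34/3
a_2 = 11: 385/34
a_3 = 3: 1189/105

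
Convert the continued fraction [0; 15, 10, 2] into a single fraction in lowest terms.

21/317

a_0 = 0: 0/1
a_1 = 15: 1/15
a_2 = 10: 10/151
a_3 = 2: 21/317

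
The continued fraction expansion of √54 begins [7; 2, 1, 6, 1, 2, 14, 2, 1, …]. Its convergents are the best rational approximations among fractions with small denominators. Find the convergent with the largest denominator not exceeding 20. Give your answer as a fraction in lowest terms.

147/20

List convergents until the denominator exceeds the bound:
a_0 = 7: 7/1  (≤ bound)
a_1 = 2: 15/2  (≤ bound)
a_2 = 1: 22/3  (≤ bound)
a_3 = 6: 147/20  (≤ bound)
a_4 = 1: 169/23  (> 20, stop)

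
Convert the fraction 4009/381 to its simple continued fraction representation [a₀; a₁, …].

Apply division with remainder until the remainder is 0:
⌊4009/381⌋ = 10, remainder 199
⌊381/199⌋ = 1, remainder 182
⌊199/182⌋ = 1, remainder 17
⌊182/17⌋ = 10, remainder 12
⌊17/12⌋ = 1, remainder 5
⌊12/5⌋ = 2, remainder 2
⌊5/2⌋ = 2, remainder 1
⌊2/1⌋ = 2, remainder 0

[10; 1, 1, 10, 1, 2, 2, 2]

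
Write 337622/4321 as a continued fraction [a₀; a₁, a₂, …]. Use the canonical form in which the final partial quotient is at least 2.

Run the Euclidean algorithm, recording each quotient:
⌊337622/4321⌋ = 78, remainder 584
⌊4321/584⌋ = 7, remainder 233
⌊584/233⌋ = 2, remainder 118
⌊233/118⌋ = 1, remainder 115
⌊118/115⌋ = 1, remainder 3
⌊115/3⌋ = 38, remainder 1
⌊3/1⌋ = 3, remainder 0

[78; 7, 2, 1, 1, 38, 3]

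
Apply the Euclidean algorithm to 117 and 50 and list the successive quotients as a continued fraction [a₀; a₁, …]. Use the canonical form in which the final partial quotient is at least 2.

[2; 2, 1, 16]

Apply division with remainder until the remainder is 0:
117 = 2·50 + 17, so a_0 = 2
50 = 2·17 + 16, so a_1 = 2
17 = 1·16 + 1, so a_2 = 1
16 = 16·1 + 0, so a_3 = 16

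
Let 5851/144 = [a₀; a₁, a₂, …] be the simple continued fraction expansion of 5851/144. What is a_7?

5851 = 40·144 + 91, so a_0 = 40
144 = 1·91 + 53, so a_1 = 1
91 = 1·53 + 38, so a_2 = 1
53 = 1·38 + 15, so a_3 = 1
38 = 2·15 + 8, so a_4 = 2
15 = 1·8 + 7, so a_5 = 1
8 = 1·7 + 1, so a_6 = 1
7 = 7·1 + 0, so a_7 = 7

7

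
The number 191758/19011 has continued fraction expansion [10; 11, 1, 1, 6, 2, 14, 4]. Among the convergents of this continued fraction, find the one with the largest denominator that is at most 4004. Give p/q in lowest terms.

List convergents until the denominator exceeds the bound:
a_0 = 10: 10/1  (≤ bound)
a_1 = 11: 111/11  (≤ bound)
a_2 = 1: 121/12  (≤ bound)
a_3 = 1: 232/23  (≤ bound)
a_4 = 6: 1513/150  (≤ bound)
a_5 = 2: 3258/323  (≤ bound)
a_6 = 14: 47125/4672  (> 4004, stop)

3258/323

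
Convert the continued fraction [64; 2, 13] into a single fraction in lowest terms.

1741/27

Start with 13.
2 + 1/(13/1) = 2 + 1/13 = 27/13
64 + 1/(27/13) = 64 + 13/27 = 1741/27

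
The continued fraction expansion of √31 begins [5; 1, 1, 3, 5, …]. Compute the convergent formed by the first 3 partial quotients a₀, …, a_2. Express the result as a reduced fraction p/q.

11/2

Starting at the tail and folding back:
Start with 1.
1 + 1/(1/1) = 1 + 1/1 = 2/1
5 + 1/(2/1) = 5 + 1/2 = 11/2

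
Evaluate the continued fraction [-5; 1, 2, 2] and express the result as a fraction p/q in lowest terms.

-30/7

Start with 2.
2 + 1/(2/1) = 2 + 1/2 = 5/2
1 + 1/(5/2) = 1 + 2/5 = 7/5
-5 + 1/(7/5) = -5 + 5/7 = -30/7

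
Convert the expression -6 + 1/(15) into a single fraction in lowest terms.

-89/15

Use the convergent recurrence hₖ = aₖ·hₖ₋₁ + hₖ₋₂ (and likewise for the denominators kₖ):
a_0 = -6: -6/1
a_1 = 15: -89/15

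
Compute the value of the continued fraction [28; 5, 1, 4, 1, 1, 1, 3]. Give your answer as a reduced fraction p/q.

Start with 3.
1 + 1/(3/1) = 1 + 1/3 = 4/3
1 + 1/(4/3) = 1 + 3/4 = 7/4
1 + 1/(7/4) = 1 + 4/7 = 11/7
4 + 1/(11/7) = 4 + 7/11 = 51/11
1 + 1/(51/11) = 1 + 11/51 = 62/51
5 + 1/(62/51) = 5 + 51/62 = 361/62
28 + 1/(361/62) = 28 + 62/361 = 10170/361

10170/361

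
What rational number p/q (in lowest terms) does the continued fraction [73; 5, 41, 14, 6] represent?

Build up convergents one term at a time:
a_0 = 73: 73/1
a_1 = 5: 366/5
a_2 = 41: 15079/206
a_3 = 14: 211472/2889
a_4 = 6: 1283911/17540

1283911/17540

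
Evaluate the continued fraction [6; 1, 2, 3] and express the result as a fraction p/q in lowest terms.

Collapse the nested fraction from the inside out:
Start with 3.
2 + 1/(3/1) = 2 + 1/3 = 7/3
1 + 1/(7/3) = 1 + 3/7 = 10/7
6 + 1/(10/7) = 6 + 7/10 = 67/10

67/10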